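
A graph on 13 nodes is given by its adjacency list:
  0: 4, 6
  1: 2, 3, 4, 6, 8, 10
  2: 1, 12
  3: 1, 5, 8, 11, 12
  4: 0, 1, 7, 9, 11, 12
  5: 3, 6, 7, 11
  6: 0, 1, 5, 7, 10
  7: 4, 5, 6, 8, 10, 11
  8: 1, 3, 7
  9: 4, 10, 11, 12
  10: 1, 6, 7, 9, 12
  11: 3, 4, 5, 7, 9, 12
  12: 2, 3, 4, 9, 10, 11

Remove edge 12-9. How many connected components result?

1

12 and 9 are still connected via 12-4-9, so the component count stays at 1.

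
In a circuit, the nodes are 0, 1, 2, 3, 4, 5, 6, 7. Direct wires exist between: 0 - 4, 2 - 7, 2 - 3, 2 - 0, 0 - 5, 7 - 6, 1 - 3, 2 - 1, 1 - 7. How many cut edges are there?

The edges on the cycle 2-1-7-2 are not bridges since each lies on that cycle.
But removing 0 - 4 disconnects 0 from 4; removing 5 - 0 disconnects 5 from 0; removing 2 - 0 disconnects 2 from 0; removing 7 - 6 disconnects 7 from 6 — these are bridges.
That makes 4 bridges.

4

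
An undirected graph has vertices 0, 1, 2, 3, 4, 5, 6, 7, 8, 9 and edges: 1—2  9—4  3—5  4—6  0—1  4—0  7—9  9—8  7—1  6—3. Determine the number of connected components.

1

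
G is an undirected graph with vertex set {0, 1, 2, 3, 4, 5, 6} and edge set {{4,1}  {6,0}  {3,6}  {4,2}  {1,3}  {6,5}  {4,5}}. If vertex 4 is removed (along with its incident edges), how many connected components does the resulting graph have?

2

With 4 gone, the remaining components are: {2}; {0, 1, 3, 5, 6}.
That is 2 components.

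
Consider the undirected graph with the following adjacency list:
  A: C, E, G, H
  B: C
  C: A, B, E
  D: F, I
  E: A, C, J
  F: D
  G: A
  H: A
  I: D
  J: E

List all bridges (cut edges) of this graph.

A-G, A-H, B-C, D-F, D-I, E-J

The edges on the cycle C-A-E-C are not bridges since each lies on that cycle.
But removing E-J disconnects E from J; removing D-I disconnects D from I; removing C-B disconnects C from B; removing D-F disconnects D from F — these are bridges.
In total 6 edges are bridges.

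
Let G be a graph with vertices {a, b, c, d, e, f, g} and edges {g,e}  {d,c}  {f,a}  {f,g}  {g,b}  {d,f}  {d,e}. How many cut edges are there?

3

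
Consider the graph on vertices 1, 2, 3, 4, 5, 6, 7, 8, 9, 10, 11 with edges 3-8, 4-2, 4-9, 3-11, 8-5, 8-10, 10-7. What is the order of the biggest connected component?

6

6 is isolated — a component by itself.
1 is isolated — a component by itself.
Starting from 2 we can reach 2, 4, 9. That is one component of size 3.
Starting from 3 we can reach 3, 5, 7, 8, 10, 11. That is one component of size 6.
The largest has 6 vertices.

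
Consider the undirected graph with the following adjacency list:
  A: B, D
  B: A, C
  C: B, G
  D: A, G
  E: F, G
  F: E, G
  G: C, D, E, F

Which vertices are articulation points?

G

Removing G increases the component count from 1 to 2, so G is a cut vertex.
By contrast removing B leaves 1 component; it is not a cut vertex. No other vertex is a cut vertex either.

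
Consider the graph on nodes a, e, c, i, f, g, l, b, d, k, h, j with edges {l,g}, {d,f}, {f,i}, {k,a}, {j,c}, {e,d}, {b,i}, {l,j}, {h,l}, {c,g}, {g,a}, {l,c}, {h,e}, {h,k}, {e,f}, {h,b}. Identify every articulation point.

h

Removing h increases the component count from 1 to 2, so h is a cut vertex.
By contrast removing b leaves 1 component; it is not a cut vertex. No other vertex is a cut vertex either.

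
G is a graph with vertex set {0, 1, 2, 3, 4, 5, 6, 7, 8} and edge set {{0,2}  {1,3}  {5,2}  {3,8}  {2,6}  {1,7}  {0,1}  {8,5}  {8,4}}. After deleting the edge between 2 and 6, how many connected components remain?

Before removal there is 1 component.
2–6 is a bridge — removing it separates 2's side from 6's side.
After removal: 2 components.

2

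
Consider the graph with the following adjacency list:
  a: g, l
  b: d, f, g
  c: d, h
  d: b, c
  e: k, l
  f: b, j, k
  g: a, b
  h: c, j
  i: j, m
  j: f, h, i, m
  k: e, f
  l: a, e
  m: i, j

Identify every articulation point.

Removing j increases the component count from 1 to 2, so j is a cut vertex.
By contrast removing d leaves 1 component; it is not a cut vertex. No other vertex is a cut vertex either.

j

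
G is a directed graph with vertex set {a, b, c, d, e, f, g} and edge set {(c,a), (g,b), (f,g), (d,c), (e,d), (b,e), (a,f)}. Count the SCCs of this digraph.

1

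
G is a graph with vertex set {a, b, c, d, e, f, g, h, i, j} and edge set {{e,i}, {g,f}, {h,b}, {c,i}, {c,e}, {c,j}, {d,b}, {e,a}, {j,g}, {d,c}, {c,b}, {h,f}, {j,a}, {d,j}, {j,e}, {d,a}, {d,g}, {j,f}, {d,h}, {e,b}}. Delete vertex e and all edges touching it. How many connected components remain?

With e gone, the remaining components are: {a, b, c, d, f, g, h, i, j}.
That is 1 component.

1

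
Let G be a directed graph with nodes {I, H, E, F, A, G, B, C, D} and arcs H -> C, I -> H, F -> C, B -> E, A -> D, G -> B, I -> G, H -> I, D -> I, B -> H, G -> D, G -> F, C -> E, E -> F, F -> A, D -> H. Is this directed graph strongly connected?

Yes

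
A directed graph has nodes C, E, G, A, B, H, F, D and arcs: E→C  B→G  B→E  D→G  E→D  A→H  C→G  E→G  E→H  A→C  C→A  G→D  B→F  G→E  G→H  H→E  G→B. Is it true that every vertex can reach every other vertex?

No

There is no directed path from F to G, so the graph is not strongly connected.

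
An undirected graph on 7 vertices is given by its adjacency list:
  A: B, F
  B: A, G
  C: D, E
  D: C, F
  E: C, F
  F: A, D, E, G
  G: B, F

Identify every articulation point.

Removing F increases the component count from 1 to 2, so F is a cut vertex.
By contrast removing A leaves 1 component; it is not a cut vertex. No other vertex is a cut vertex either.

F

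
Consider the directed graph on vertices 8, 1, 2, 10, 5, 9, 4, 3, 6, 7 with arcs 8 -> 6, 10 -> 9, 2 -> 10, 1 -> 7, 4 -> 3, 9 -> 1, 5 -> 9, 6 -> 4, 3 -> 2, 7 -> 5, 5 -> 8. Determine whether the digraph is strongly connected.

Yes

From 1 we can reach every vertex (1, 2, 3, 4, 5, 6, 7, 8, 9, 10), and every vertex can reach 1 (1, 2, 3, 4, 5, 6, 7, 8, 9, 10). So the whole graph is one strongly connected component.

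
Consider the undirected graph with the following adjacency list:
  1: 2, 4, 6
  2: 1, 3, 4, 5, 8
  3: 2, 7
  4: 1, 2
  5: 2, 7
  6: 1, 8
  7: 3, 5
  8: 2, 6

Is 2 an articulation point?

Deleting 2 raises the number of components from 1 to 2, so 2 is a cut vertex.

Yes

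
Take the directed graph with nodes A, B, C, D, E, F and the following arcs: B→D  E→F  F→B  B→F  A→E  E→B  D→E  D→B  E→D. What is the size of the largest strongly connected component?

4

{B, D, E, F} are all mutually reachable — one SCC of size 4.
{C} is an SCC by itself.
{A} is an SCC by itself.
The largest has 4 vertices.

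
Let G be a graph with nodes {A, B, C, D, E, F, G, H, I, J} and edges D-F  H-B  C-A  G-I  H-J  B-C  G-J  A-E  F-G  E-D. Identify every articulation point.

Removing G increases the component count from 1 to 2, so G is a cut vertex.
By contrast removing F leaves 1 component; it is not a cut vertex. No other vertex is a cut vertex either.

G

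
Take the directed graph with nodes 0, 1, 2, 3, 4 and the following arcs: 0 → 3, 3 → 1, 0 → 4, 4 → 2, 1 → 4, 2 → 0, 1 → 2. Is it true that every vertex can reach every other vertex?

Yes

From 2 we can reach every vertex (0, 1, 2, 3, 4), and every vertex can reach 2 (0, 1, 2, 3, 4). So the whole graph is one strongly connected component.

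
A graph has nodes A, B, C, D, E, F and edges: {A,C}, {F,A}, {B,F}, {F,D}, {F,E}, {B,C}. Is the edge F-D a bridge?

Removing F-D leaves no path between F and D: the component count goes from 1 to 2. So it is a bridge.

Yes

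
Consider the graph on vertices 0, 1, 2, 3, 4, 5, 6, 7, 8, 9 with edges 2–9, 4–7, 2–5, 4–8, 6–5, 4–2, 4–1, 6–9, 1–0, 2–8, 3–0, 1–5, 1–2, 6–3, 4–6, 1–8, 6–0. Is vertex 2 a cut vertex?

No

Deleting 2 leaves 1 component (was 1) (its neighbors 1, 4, 5, 8, 9 remain connected to each other), so 2 is not a cut vertex.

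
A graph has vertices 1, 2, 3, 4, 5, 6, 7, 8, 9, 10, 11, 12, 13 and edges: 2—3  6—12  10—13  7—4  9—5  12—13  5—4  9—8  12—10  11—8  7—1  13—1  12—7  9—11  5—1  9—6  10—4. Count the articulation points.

1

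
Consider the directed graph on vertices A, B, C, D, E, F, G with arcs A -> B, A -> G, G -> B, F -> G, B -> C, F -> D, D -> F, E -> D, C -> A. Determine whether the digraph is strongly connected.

No

There is no directed path from B to F, so the graph is not strongly connected.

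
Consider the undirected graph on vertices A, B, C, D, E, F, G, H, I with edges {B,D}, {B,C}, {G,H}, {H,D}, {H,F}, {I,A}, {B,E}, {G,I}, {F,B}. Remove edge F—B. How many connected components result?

1

F and B are still connected via F-H-D-B, so the component count stays at 1.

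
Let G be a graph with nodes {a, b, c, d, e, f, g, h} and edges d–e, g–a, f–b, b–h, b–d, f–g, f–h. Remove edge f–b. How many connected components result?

f and b are still connected via f-h-b, so the component count stays at 2.

2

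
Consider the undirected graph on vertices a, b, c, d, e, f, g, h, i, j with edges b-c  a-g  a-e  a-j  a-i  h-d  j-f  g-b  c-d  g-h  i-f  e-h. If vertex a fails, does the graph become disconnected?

Yes

Deleting a raises the number of components from 1 to 2, so a is a cut vertex.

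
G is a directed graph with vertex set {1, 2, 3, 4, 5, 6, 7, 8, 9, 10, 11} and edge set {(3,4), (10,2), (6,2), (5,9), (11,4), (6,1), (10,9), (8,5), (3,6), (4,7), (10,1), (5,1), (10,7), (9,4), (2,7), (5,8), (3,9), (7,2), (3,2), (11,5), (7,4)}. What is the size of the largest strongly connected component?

{2, 4, 7} are all mutually reachable — one SCC of size 3.
{5, 8} are all mutually reachable — one SCC of size 2.
{10} is an SCC by itself.
{11} is an SCC by itself.
{3} is an SCC by itself.
(and 3 more singleton SCCs)
The largest has 3 vertices.

3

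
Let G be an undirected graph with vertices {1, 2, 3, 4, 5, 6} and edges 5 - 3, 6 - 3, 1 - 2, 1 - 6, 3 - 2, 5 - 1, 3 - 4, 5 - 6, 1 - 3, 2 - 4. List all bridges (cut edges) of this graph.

none

The edges on the cycle 1-3-4-2-1 are not bridges since each lies on that cycle.
Every edge lies on some cycle, so there are no bridges.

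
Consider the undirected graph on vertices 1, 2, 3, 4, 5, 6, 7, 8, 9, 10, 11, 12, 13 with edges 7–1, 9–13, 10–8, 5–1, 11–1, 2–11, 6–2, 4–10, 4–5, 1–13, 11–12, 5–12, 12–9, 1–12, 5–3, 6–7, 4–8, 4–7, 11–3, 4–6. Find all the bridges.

none

The edges on the cycle 4-10-8-4 are not bridges since each lies on that cycle.
Every edge lies on some cycle, so there are no bridges.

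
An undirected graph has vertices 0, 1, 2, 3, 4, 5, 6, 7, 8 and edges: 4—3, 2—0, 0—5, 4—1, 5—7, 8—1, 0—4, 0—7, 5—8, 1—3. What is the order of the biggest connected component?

8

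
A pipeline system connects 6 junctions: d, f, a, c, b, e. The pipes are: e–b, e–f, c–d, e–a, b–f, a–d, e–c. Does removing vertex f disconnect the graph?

Deleting f leaves 1 component (was 1) (its neighbors b, e remain connected to each other), so f is not a cut vertex.

No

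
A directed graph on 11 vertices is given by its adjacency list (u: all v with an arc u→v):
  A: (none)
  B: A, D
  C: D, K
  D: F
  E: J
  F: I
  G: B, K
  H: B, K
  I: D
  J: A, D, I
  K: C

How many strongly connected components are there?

{D, F, I} are all mutually reachable — one SCC of size 3.
{C, K} are all mutually reachable — one SCC of size 2.
{B} is an SCC by itself.
{J} is an SCC by itself.
{E} is an SCC by itself.
(and 3 more singleton SCCs)
That gives 8 strongly connected components.

8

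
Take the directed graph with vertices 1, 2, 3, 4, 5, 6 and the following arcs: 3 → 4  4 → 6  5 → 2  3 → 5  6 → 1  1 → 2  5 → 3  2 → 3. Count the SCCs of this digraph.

1

{1, 2, 3, 4, 5, 6} are all mutually reachable — one SCC of size 6.
That gives 1 strongly connected component.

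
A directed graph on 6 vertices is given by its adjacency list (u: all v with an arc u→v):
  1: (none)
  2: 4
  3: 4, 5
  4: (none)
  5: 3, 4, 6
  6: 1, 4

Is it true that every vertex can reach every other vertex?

No

There is no directed path from 4 to 2, so the graph is not strongly connected.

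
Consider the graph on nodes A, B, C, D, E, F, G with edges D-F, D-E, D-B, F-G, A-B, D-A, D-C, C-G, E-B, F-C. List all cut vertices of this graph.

Removing D increases the component count from 1 to 2, so D is a cut vertex.
By contrast removing B leaves 1 component; it is not a cut vertex. No other vertex is a cut vertex either.

D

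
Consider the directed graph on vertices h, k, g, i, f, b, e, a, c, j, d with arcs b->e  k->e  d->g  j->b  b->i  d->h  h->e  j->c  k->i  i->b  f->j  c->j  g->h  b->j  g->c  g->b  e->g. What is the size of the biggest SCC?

{b, c, e, g, h, i, j} are all mutually reachable — one SCC of size 7.
{a} is an SCC by itself.
{d} is an SCC by itself.
{k} is an SCC by itself.
{f} is an SCC by itself.
The largest has 7 vertices.

7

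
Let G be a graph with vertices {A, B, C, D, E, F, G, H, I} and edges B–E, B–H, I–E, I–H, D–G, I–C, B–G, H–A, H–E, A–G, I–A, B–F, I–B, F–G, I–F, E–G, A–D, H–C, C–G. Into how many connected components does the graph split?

1

Starting from A we can reach A, B, C, D, E, F, G, H, I. That is one component of size 9.
Total: 1 component.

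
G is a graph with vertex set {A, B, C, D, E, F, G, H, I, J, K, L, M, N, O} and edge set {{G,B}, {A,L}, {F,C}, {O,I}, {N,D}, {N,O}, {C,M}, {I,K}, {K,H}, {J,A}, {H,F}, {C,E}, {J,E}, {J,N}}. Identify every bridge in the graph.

A-J, A-L, B-G, C-M, D-N

The edges on the cycle J-N-O-I-K-H-F-C-E-J are not bridges since each lies on that cycle.
But removing G—B disconnects G from B; removing M—C disconnects M from C; removing A—L disconnects A from L; removing N—D disconnects N from D — these are bridges.
In total 5 edges are bridges.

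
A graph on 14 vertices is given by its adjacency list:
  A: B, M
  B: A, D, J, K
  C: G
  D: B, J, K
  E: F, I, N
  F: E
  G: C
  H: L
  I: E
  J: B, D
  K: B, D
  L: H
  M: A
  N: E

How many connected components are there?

4

Starting from H we can reach H, L. That is one component of size 2.
Starting from C we can reach C, G. That is one component of size 2.
Starting from E we can reach E, F, I, N. That is one component of size 4.
Starting from A we can reach A, B, D, J, K, M. That is one component of size 6.
Total: 4 components.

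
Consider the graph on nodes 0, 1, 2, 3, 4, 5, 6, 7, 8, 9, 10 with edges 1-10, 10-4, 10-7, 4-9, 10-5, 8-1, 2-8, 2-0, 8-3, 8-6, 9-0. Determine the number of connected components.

Starting from 0 we can reach 0, 1, 2, 3, 4, 5, 6, 7, 8, 9, 10. That is one component of size 11.
Total: 1 component.

1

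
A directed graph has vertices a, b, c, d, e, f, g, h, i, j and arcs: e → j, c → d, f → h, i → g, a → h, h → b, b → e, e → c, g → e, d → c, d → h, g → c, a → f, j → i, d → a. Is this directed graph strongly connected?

Yes

From b we can reach every vertex (a, b, c, d, e, f, g, h, i, j), and every vertex can reach b (a, b, c, d, e, f, g, h, i, j). So the whole graph is one strongly connected component.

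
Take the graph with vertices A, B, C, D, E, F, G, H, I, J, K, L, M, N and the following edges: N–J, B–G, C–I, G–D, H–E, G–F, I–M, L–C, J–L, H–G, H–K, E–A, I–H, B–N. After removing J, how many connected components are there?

With J gone, the remaining components are: {A, B, C, D, E, F, G, H, I, K, L, M, N}.
That is 1 component.

1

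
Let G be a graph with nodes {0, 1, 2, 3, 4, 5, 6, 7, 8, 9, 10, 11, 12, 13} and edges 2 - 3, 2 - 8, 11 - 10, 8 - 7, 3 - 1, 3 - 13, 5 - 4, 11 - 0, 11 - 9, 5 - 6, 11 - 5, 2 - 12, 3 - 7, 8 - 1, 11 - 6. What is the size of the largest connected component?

7

Starting from 1 we can reach 1, 2, 3, 7, 8, 12, 13. That is one component of size 7.
Starting from 0 we can reach 0, 4, 5, 6, 9, 10, 11. That is one component of size 7.
The largest has 7 vertices.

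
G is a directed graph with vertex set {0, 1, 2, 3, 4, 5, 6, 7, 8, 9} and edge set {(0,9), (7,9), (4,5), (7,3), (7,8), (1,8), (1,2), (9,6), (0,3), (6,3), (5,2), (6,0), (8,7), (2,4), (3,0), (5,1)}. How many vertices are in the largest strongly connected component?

4

{0, 3, 6, 9} are all mutually reachable — one SCC of size 4.
{1, 2, 4, 5} are all mutually reachable — one SCC of size 4.
{7, 8} are all mutually reachable — one SCC of size 2.
The largest has 4 vertices.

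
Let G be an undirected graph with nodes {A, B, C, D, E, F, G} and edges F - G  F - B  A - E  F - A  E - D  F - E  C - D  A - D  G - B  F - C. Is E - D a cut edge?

No

After removing E - D, the path E-A-D still connects them, so the edge is not a bridge.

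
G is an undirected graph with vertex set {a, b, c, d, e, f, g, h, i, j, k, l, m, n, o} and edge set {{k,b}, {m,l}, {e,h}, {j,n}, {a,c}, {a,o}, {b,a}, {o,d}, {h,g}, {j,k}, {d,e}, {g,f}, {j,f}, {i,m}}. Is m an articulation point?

Deleting m raises the number of components from 2 to 3, so m is a cut vertex.

Yes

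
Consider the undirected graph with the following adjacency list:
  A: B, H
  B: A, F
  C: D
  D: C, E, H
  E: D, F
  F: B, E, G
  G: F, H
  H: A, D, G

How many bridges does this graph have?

The edges on the cycle D-H-A-B-F-E-D are not bridges since each lies on that cycle.
But removing C-D disconnects C from D — this is a bridge.

1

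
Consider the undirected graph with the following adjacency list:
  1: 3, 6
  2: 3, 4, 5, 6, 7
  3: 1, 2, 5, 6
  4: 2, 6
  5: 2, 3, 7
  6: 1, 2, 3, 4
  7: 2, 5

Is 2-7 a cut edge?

No

After removing 2-7, the path 2-5-7 still connects them, so the edge is not a bridge.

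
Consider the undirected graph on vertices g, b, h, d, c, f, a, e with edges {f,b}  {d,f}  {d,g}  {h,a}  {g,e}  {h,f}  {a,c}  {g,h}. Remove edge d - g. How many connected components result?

d and g are still connected via d-f-h-g, so the component count stays at 1.

1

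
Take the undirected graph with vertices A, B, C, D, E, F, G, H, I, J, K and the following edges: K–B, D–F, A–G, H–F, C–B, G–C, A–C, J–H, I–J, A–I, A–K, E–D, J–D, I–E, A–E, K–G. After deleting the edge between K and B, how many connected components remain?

1

K and B are still connected via K-A-C-B, so the component count stays at 1.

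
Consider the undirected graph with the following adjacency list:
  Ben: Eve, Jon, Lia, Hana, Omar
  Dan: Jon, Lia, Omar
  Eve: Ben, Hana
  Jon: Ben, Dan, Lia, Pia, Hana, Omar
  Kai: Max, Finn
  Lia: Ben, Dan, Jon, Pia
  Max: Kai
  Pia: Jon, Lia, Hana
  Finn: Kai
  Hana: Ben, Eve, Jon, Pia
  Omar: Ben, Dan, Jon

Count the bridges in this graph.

The edges on the cycle Jon-Omar-Ben-Eve-Hana-Jon are not bridges since each lies on that cycle.
But removing Finn-Kai disconnects Finn from Kai; removing Kai-Max disconnects Kai from Max — these are bridges.
That makes 2 bridges.

2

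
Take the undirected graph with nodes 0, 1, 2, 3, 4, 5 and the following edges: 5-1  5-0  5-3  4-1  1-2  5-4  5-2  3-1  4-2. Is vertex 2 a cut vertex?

Deleting 2 leaves 1 component (was 1) (its neighbors 1, 4, 5 remain connected to each other), so 2 is not a cut vertex.

No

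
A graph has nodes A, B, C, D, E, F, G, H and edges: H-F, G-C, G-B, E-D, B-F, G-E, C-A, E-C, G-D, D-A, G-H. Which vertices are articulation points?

Removing G increases the component count from 1 to 2, so G is a cut vertex.
By contrast removing D leaves 1 component; it is not a cut vertex. No other vertex is a cut vertex either.

G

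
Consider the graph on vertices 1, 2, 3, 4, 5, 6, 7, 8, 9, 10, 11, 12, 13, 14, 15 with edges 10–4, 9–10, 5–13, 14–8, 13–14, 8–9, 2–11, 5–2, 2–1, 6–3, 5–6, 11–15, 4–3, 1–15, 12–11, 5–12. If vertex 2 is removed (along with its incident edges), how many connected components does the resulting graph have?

With 2 gone, the remaining components are: {7}; {1, 3, 4, 5, 6, 8, 9, 10, 11, 12, 13, 14, 15}.
That is 2 components.

2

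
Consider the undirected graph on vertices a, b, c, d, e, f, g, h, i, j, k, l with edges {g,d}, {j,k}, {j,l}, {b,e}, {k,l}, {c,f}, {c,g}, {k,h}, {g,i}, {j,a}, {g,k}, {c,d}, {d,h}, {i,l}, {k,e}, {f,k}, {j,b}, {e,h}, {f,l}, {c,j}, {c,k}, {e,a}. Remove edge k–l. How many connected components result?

1

k and l are still connected via k-j-l, so the component count stays at 1.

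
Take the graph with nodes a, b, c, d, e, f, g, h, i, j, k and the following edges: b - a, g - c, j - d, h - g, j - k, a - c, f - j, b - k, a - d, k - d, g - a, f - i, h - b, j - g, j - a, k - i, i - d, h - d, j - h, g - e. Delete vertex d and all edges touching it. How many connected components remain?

1

With d gone, the remaining components are: {a, b, c, e, f, g, h, i, j, k}.
That is 1 component.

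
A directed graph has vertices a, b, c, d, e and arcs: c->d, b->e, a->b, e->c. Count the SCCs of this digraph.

5

{e} is an SCC by itself.
{b} is an SCC by itself.
{d} is an SCC by itself.
{a} is an SCC by itself.
{c} is an SCC by itself.
That gives 5 strongly connected components.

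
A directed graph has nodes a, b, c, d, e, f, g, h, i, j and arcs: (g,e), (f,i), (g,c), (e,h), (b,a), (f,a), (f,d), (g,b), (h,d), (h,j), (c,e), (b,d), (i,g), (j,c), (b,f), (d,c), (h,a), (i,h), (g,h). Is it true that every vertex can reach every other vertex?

There is no directed path from d to i, so the graph is not strongly connected.

No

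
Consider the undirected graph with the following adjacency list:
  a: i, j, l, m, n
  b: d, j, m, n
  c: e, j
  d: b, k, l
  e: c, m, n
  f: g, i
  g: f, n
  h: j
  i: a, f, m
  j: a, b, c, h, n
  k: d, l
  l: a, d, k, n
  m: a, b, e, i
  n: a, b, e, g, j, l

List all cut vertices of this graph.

Removing j increases the component count from 1 to 2, so j is a cut vertex.
By contrast removing m leaves 1 component; it is not a cut vertex. No other vertex is a cut vertex either.

j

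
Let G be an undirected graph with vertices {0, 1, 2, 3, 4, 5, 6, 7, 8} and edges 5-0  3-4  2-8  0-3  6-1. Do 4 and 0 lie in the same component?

Yes

From 4 we can reach 0, 3, 4, 5, which includes 0.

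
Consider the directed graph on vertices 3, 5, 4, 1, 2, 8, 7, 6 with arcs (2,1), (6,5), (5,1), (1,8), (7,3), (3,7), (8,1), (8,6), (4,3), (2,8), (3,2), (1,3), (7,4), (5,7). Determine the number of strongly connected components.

1

{1, 2, 3, 4, 5, 6, 7, 8} are all mutually reachable — one SCC of size 8.
That gives 1 strongly connected component.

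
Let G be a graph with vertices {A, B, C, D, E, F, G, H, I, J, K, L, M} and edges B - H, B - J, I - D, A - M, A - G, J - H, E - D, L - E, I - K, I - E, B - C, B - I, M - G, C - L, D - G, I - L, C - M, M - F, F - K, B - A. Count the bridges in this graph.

0

The edges on the cycle B-J-H-B are not bridges since each lies on that cycle.
Every edge lies on some cycle, so there are no bridges.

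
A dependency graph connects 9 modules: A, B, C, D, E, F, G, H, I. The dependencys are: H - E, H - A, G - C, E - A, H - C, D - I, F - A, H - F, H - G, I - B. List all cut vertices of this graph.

H, I

Removing H increases the component count from 2 to 3, so H is a cut vertex.
Removing I increases the component count from 2 to 3, so I is a cut vertex.
By contrast removing E leaves 2 components; it is not a cut vertex. No other vertex is a cut vertex either.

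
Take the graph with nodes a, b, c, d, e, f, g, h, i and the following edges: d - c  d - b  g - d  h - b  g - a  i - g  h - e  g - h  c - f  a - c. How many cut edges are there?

The edges on the cycle g-d-b-h-g are not bridges since each lies on that cycle.
But removing h - e disconnects h from e; removing g - i disconnects g from i; removing f - c disconnects f from c — these are bridges.
That makes 3 bridges.

3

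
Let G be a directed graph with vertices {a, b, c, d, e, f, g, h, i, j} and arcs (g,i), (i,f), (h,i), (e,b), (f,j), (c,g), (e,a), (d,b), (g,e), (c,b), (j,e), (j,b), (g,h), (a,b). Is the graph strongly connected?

There is no directed path from d to e, so the graph is not strongly connected.

No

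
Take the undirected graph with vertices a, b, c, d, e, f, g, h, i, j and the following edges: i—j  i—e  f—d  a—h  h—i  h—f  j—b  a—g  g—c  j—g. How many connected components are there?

Starting from a we can reach a, b, c, d, e, f, g, h, i, j. That is one component of size 10.
Total: 1 component.

1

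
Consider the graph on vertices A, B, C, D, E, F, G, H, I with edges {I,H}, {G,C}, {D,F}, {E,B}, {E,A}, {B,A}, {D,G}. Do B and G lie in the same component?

The component containing B is {A, B, E}, and G is not in it.

No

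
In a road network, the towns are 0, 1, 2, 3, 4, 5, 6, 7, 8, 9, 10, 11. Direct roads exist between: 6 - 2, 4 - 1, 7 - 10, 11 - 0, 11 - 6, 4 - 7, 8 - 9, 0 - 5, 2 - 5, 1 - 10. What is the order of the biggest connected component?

3 is isolated — a component by itself.
Starting from 8 we can reach 8, 9. That is one component of size 2.
Starting from 1 we can reach 1, 4, 7, 10. That is one component of size 4.
Starting from 0 we can reach 0, 2, 5, 6, 11. That is one component of size 5.
The largest has 5 vertices.

5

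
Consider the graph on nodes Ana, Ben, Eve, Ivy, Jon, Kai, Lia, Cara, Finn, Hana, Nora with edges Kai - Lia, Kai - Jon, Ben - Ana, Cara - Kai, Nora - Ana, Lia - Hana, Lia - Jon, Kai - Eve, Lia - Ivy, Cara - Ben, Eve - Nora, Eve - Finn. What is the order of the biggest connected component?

11

Starting from Ana we can reach Ana, Ben, Eve, Ivy, Jon, Kai, Lia, Cara, Finn, Hana, Nora. That is one component of size 11.
The largest has 11 vertices.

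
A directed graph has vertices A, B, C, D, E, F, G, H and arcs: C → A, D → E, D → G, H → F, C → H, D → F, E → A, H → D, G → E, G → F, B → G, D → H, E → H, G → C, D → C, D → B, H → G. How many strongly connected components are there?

{B, C, D, E, G, H} are all mutually reachable — one SCC of size 6.
{A} is an SCC by itself.
{F} is an SCC by itself.
That gives 3 strongly connected components.

3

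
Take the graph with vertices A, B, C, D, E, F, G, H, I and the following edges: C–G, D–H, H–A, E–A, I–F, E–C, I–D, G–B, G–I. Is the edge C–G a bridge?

No

After removing C–G, the path C-E-A-H-D-I-G still connects them, so the edge is not a bridge.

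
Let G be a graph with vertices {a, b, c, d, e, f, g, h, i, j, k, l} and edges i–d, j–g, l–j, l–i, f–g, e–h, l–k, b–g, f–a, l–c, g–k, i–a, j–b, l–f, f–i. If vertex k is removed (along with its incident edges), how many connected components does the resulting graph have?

2

With k gone, the remaining components are: {e, h}; {a, b, c, d, f, g, i, j, l}.
That is 2 components.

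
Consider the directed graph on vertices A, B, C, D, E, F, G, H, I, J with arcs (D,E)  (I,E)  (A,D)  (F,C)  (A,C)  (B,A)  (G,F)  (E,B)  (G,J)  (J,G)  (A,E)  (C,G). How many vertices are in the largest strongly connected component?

4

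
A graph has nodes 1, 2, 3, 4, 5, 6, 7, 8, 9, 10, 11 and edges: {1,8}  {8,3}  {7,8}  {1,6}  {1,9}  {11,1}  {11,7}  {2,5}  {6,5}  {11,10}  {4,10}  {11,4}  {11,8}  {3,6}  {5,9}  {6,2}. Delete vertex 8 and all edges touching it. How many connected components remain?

With 8 gone, the remaining components are: {1, 2, 3, 4, 5, 6, 7, 9, 10, 11}.
That is 1 component.

1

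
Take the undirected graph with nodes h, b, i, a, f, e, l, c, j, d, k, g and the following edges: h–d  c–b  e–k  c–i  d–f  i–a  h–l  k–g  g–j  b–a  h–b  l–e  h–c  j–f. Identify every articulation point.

Removing h increases the component count from 1 to 2, so h is a cut vertex.
By contrast removing l leaves 1 component; it is not a cut vertex. No other vertex is a cut vertex either.

h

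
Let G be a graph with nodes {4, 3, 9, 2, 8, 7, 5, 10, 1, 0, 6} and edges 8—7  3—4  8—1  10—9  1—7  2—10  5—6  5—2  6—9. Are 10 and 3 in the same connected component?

The component containing 10 is {2, 5, 6, 9, 10}, and 3 is not in it.

No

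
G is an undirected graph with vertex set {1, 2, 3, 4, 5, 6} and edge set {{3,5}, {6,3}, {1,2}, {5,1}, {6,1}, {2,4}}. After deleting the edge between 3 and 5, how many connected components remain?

1

3 and 5 are still connected via 3-6-1-5, so the component count stays at 1.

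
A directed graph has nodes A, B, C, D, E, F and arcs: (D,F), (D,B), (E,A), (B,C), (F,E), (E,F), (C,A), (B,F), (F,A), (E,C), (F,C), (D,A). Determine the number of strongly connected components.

{E, F} are all mutually reachable — one SCC of size 2.
{B} is an SCC by itself.
{C} is an SCC by itself.
{A} is an SCC by itself.
{D} is an SCC by itself.
That gives 5 strongly connected components.

5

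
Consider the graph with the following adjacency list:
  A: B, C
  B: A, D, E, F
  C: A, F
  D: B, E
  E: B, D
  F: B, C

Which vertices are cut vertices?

B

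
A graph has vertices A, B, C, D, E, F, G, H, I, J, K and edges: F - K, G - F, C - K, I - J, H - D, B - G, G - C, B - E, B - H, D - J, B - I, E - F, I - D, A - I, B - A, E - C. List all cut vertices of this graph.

B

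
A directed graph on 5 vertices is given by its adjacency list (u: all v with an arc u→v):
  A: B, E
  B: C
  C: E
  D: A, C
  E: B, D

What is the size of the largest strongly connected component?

{A, B, C, D, E} are all mutually reachable — one SCC of size 5.
The largest has 5 vertices.

5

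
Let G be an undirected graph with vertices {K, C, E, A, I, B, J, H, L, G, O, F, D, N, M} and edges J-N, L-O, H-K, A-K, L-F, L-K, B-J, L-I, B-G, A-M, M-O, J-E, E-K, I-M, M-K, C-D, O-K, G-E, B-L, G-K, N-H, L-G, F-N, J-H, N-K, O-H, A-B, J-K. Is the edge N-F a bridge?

No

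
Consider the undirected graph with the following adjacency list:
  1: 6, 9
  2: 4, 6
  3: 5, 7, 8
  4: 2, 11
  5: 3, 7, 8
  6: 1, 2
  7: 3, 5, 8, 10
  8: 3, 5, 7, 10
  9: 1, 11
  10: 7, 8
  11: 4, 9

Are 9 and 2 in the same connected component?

Yes

From 9 we can reach 1, 2, 4, 6, 9, 11, which includes 2.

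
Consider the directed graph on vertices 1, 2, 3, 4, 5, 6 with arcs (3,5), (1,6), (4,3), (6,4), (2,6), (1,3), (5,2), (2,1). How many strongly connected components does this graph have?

{1, 2, 3, 4, 5, 6} are all mutually reachable — one SCC of size 6.
That gives 1 strongly connected component.

1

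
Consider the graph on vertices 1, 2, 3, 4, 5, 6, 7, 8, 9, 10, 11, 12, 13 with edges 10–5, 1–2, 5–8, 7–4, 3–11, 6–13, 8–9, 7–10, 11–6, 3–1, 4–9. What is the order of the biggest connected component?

6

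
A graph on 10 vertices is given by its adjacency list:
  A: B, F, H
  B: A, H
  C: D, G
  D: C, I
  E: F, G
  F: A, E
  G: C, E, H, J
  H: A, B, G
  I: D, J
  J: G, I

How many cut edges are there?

The edges on the cycle G-E-F-A-B-H-G are not bridges since each lies on that cycle.
Every edge lies on some cycle, so there are no bridges.

0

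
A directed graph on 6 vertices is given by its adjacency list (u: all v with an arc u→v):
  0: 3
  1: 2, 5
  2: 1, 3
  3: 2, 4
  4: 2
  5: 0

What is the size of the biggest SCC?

6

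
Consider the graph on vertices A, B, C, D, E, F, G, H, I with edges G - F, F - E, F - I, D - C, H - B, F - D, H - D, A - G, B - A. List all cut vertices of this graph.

Removing D increases the component count from 1 to 2, so D is a cut vertex.
Removing F increases the component count from 1 to 3, so F is a cut vertex.
By contrast removing B leaves 1 component; it is not a cut vertex. No other vertex is a cut vertex either.

D, F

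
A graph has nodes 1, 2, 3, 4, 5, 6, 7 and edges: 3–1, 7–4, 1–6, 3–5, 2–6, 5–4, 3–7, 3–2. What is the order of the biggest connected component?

7

Starting from 1 we can reach 1, 2, 3, 4, 5, 6, 7. That is one component of size 7.
The largest has 7 vertices.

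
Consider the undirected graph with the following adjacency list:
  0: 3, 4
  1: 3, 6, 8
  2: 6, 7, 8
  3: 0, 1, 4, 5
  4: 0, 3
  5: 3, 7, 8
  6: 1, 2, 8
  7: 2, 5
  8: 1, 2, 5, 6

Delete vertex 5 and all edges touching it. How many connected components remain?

1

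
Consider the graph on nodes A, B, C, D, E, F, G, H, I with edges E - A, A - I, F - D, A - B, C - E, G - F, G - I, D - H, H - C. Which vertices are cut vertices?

Removing A increases the component count from 1 to 2, so A is a cut vertex.
By contrast removing C leaves 1 component; it is not a cut vertex. No other vertex is a cut vertex either.

A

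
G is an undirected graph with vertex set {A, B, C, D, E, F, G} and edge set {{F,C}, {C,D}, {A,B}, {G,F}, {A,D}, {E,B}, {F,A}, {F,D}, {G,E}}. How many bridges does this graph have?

0

The edges on the cycle F-C-D-F are not bridges since each lies on that cycle.
Every edge lies on some cycle, so there are no bridges.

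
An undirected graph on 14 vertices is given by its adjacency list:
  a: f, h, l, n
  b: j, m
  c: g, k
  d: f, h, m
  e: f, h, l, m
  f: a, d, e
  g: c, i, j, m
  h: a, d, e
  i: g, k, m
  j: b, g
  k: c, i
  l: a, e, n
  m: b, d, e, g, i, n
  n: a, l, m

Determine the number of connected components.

1

Starting from a we can reach a, b, c, d, e, f, g, h, i, j, k, l, m, n. That is one component of size 14.
Total: 1 component.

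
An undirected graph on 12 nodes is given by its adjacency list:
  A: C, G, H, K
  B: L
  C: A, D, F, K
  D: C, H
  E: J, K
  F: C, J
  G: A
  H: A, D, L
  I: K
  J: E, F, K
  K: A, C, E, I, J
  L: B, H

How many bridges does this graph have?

The edges on the cycle K-J-E-K are not bridges since each lies on that cycle.
But removing G-A disconnects G from A; removing L-H disconnects L from H; removing B-L disconnects B from L; removing I-K disconnects I from K — these are bridges.
That makes 4 bridges.

4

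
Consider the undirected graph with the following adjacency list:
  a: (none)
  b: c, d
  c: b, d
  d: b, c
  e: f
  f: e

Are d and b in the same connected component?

Yes

From d we can reach b, c, d, which includes b.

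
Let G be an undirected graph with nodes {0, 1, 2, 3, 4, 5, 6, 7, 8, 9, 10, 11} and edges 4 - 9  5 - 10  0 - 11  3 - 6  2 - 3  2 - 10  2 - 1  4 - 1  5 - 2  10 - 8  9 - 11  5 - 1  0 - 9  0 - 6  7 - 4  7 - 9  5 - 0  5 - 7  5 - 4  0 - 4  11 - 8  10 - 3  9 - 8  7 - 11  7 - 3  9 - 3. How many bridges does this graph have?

0

The edges on the cycle 5-2-10-3-7-5 are not bridges since each lies on that cycle.
Every edge lies on some cycle, so there are no bridges.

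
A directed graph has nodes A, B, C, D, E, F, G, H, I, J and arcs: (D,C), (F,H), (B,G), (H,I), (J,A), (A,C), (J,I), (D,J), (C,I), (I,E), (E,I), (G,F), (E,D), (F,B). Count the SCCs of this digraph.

3

{A, C, D, E, I, J} are all mutually reachable — one SCC of size 6.
{B, F, G} are all mutually reachable — one SCC of size 3.
{H} is an SCC by itself.
That gives 3 strongly connected components.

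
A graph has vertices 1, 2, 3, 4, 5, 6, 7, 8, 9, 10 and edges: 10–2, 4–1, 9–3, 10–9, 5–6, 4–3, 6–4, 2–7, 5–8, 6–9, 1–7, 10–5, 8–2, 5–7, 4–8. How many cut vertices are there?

Removing 7, for instance, still leaves 1 component. No single vertex removal increases the component count — the graph has no articulation points.

0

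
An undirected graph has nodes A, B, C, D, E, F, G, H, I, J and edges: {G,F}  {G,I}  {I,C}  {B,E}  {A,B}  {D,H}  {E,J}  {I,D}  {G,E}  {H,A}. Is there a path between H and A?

From H we can reach A, B, C, D, E, F, G, H, I, J, which includes A.

Yes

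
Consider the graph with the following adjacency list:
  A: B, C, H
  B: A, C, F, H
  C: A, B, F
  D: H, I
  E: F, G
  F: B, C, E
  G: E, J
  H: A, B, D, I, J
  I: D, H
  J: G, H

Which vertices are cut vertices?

H

Removing H increases the component count from 1 to 2, so H is a cut vertex.
By contrast removing I leaves 1 component; it is not a cut vertex. No other vertex is a cut vertex either.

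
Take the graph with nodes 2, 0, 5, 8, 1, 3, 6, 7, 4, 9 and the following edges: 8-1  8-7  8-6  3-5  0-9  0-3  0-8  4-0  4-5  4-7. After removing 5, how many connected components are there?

2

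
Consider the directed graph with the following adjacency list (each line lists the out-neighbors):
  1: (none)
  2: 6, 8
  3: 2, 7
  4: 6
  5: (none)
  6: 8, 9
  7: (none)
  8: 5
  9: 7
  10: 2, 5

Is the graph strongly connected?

No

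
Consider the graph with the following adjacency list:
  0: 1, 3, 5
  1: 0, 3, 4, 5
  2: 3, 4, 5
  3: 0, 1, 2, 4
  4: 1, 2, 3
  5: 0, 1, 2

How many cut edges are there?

0

The edges on the cycle 3-2-5-0-3 are not bridges since each lies on that cycle.
Every edge lies on some cycle, so there are no bridges.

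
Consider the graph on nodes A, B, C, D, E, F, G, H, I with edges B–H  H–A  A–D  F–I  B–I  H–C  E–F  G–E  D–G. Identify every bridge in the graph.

C-H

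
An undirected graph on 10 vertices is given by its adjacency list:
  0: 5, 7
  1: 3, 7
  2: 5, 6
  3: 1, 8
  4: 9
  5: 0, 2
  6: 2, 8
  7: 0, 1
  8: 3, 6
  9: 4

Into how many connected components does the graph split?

2

Starting from 4 we can reach 4, 9. That is one component of size 2.
Starting from 0 we can reach 0, 1, 2, 3, 5, 6, 7, 8. That is one component of size 8.
Total: 2 components.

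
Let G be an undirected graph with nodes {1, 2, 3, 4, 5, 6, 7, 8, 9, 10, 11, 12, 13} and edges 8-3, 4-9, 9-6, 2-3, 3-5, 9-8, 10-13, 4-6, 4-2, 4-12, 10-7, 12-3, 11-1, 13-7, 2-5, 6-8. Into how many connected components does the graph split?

3

Starting from 1 we can reach 1, 11. That is one component of size 2.
Starting from 7 we can reach 7, 10, 13. That is one component of size 3.
Starting from 2 we can reach 2, 3, 4, 5, 6, 8, 9, 12. That is one component of size 8.
Total: 3 components.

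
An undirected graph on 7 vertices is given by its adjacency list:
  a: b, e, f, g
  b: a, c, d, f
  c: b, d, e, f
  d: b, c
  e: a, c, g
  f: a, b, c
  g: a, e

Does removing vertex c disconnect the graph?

No

Deleting c leaves 1 component (was 1) (its neighbors b, d, e, f remain connected to each other), so c is not a cut vertex.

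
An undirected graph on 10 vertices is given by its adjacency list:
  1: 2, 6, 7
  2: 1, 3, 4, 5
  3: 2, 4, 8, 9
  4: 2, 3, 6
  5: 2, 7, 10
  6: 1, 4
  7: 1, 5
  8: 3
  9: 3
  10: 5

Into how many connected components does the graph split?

1

Starting from 1 we can reach 1, 2, 3, 4, 5, 6, 7, 8, 9, 10. That is one component of size 10.
Total: 1 component.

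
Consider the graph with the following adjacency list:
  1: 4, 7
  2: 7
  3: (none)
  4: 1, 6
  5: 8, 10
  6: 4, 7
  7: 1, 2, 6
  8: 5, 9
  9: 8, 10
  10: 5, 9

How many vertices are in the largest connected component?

5

3 is isolated — a component by itself.
Starting from 5 we can reach 5, 8, 9, 10. That is one component of size 4.
Starting from 1 we can reach 1, 2, 4, 6, 7. That is one component of size 5.
The largest has 5 vertices.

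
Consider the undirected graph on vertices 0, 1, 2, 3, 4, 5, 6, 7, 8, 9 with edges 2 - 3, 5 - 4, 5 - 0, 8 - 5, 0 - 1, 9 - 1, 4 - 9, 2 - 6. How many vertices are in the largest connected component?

7 is isolated — a component by itself.
Starting from 2 we can reach 2, 3, 6. That is one component of size 3.
Starting from 0 we can reach 0, 1, 4, 5, 8, 9. That is one component of size 6.
The largest has 6 vertices.

6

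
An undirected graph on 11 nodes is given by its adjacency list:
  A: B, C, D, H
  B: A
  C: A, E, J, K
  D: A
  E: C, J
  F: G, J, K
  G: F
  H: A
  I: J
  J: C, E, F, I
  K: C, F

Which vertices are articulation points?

Removing A increases the component count from 1 to 4, so A is a cut vertex.
Removing C increases the component count from 1 to 2, so C is a cut vertex.
Removing F increases the component count from 1 to 2, so F is a cut vertex.
Likewise J is a cut vertex.
By contrast removing G leaves 1 component; it is not a cut vertex. No other vertex is a cut vertex either.

A, C, F, J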